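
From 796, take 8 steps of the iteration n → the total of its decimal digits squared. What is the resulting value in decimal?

4

796 → 166
166 → 73
73 → 58
58 → 89
89 → 145
145 → 42
42 → 20
20 → 4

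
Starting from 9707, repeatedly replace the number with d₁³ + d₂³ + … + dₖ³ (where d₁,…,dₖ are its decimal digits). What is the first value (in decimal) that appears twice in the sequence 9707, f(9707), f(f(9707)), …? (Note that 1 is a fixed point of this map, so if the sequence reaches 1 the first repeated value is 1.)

371

9707 → 9³ + 7³ + 0³ + 7³ = 1415
1415 → 1³ + 4³ + 1³ + 5³ = 191
191 → 1³ + 9³ + 1³ = 731
731 → 7³ + 3³ + 1³ = 371
371 → 3³ + 7³ + 1³ = 371  — 371 already appeared earlier.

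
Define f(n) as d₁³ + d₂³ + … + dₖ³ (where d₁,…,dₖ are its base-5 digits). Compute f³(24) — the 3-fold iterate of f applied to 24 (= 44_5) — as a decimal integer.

28

24 = (4,4)_5 → 128
128 = (1,0,0,3)_5 → 28
28 = (1,0,3)_5 → 28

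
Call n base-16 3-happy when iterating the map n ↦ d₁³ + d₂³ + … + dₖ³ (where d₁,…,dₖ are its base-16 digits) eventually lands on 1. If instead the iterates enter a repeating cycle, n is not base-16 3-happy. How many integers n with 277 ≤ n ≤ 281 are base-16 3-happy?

1

277: 277 → 127 → 3718 → 3472 → 2926 → 4291 → 1756 → 4141 → 2206 → 3985 → 4105 → 730 → 3205 → 2365 → 2953 → 2572 → 2728 → 2512 → 2926  — not base-16 3-happy
278: 278 → 218 → 3197 → 4268 → 2729 → 2729  — not base-16 3-happy
279: 279 → 345 → 855 → 495 → 6120 → 3600 → 2745 → 3060 → 4770 → 1017 → 4131 → 36 → 72 → 576 → 72  — not base-16 3-happy
280: 280 → 514 → 16 → 1  — base-16 3-happy
281: 281 → 731 → 3536 → 4394 → 1010 → 3410 → 2330 → 1730 → 1952 → 1343 → 3527 → 4268 → 2729 → 2729  — not base-16 3-happy
base-16 3-happy: 280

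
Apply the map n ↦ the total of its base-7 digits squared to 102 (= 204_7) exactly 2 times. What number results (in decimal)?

102 = (2,0,4)_7 → 2² + 0² + 4² = 20
20 = (2,6)_7 → 2² + 6² = 40

40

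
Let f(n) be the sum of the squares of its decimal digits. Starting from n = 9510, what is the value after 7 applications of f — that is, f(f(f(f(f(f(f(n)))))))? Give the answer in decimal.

145

9510 → 107
107 → 50
50 → 25
25 → 29
29 → 85
85 → 89
89 → 145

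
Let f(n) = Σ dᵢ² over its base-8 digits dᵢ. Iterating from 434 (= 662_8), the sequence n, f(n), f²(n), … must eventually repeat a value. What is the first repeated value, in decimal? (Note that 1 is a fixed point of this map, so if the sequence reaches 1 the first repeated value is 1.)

434 = (6,6,2)_8 → 6² + 6² + 2² = 76
76 = (1,1,4)_8 → 1² + 1² + 4² = 18
18 = (2,2)_8 → 2² + 2² = 8
8 = (1,0)_8 → 1² + 0² = 1  — reached the fixed point 1.
1 → 1, so 1 is the first repeated value.

1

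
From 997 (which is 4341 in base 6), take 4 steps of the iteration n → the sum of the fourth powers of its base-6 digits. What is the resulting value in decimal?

609

997 = (4,3,4,1)_6 → 4⁴ + 3⁴ + 4⁴ + 1⁴ = 256 + 81 + 256 + 1 = 594
594 = (2,4,3,0)_6 → 2⁴ + 4⁴ + 3⁴ + 0⁴ = 16 + 256 + 81 + 0 = 353
353 = (1,3,4,5)_6 → 1⁴ + 3⁴ + 4⁴ + 5⁴ = 1 + 81 + 256 + 625 = 963
963 = (4,2,4,3)_6 → 4⁴ + 2⁴ + 4⁴ + 3⁴ = 256 + 16 + 256 + 81 = 609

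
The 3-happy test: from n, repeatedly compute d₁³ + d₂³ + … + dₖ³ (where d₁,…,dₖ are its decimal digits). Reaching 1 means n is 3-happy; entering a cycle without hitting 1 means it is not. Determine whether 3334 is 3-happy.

3334 → 3³ + 3³ + 3³ + 4³ = 27 + 27 + 27 + 64 = 145
145 → 1³ + 4³ + 5³ = 1 + 64 + 125 = 190
190 → 1³ + 9³ + 0³ = 1 + 729 + 0 = 730
730 → 7³ + 3³ + 0³ = 343 + 27 + 0 = 370
370 → 3³ + 7³ + 0³ = 27 + 343 + 0 = 370  — 370 already seen; the sequence cycles without reaching 1.

not 3-happy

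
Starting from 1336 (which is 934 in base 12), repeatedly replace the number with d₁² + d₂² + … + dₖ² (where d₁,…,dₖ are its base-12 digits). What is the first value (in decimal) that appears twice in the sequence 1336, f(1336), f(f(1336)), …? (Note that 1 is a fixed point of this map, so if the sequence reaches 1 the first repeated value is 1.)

1336 = (9,3,4)_12 → 9² + 3² + 4² = 106
106 = (8,10)_12 → 8² + 10² = 164
164 = (1,1,8)_12 → 1² + 1² + 8² = 66
66 = (5,6)_12 → 5² + 6² = 61
61 = (5,1)_12 → 5² + 1² = 26
26 = (2,2)_12 → 2² + 2² = 8
8 = (8)_12 → 8² = 64
64 = (5,4)_12 → 5² + 4² = 41
41 = (3,5)_12 → 3² + 5² = 34
34 = (2,10)_12 → 2² + 10² = 104
104 = (8,8)_12 → 8² + 8² = 128
128 = (10,8)_12 → 10² + 8² = 164  — 164 already appeared earlier.

164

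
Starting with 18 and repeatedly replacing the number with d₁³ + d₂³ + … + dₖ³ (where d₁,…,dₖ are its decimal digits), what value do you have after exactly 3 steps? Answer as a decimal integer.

18 → 1³ + 8³ = 513
513 → 5³ + 1³ + 3³ = 153
153 → 1³ + 5³ + 3³ = 153

153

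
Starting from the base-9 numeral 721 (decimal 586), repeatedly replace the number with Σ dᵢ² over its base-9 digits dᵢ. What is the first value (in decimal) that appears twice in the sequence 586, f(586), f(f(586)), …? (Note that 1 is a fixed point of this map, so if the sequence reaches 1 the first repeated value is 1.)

50

586 = (7,2,1)_9 → 7² + 2² + 1² = 49 + 4 + 1 = 54
54 = (6,0)_9 → 6² + 0² = 36 + 0 = 36
36 = (4,0)_9 → 4² + 0² = 16 + 0 = 16
16 = (1,7)_9 → 1² + 7² = 1 + 49 = 50
50 = (5,5)_9 → 5² + 5² = 25 + 25 = 50  — 50 already appeared earlier.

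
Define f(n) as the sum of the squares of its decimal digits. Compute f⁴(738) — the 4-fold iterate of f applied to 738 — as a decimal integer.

65

738 → 7² + 3² + 8² = 49 + 9 + 64 = 122
122 → 1² + 2² + 2² = 1 + 4 + 4 = 9
9 → 9² = 81
81 → 8² + 1² = 64 + 1 = 65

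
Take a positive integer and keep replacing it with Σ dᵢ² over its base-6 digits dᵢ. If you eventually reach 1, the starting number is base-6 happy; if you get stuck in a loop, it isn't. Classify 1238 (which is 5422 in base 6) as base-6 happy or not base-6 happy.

base-6 happy

1238 = (5,4,2,2)_6 → 49
49 = (1,2,1)_6 → 6
6 = (1,0)_6 → 1  — reached 1.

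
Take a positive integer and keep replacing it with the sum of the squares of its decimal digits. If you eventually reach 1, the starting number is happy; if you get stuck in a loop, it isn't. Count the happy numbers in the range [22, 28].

22: 22 → 8 → 64 → 52 → 29 → 85 → 89 → 145 → 42 → 20 → 4 → 16 → 37 → 58 → 89  (repeats 89)
23: 23 → 13 → 10 → 1  (reaches 1)
24: 24 → 20 → 4 → 16 → 37 → 58 → 89 → 145 → 42 → 20  (repeats 20)
25: 25 → 29 → 85 → 89 → 145 → 42 → 20 → 4 → 16 → 37 → 58 → 89  (repeats 89)
26: 26 → 40 → 16 → 37 → 58 → 89 → 145 → 42 → 20 → 4 → 16  (repeats 16)
27: 27 → 53 → 34 → 25 → 29 → 85 → 89 → 145 → 42 → 20 → 4 → 16 → 37 → 58 → 89  (repeats 89)
28: 28 → 68 → 100 → 1  (reaches 1)
happy: 23, 28

2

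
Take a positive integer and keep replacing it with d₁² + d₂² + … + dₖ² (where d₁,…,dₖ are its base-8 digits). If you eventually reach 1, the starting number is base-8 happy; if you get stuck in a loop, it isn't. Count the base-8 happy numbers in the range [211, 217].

211: 211 → 22 → 40 → 25 → 10 → 5 → 25  (repeats 25)
212: 212 → 29 → 34 → 20 → 20  (repeats 20)
213: 213 → 38 → 52 → 52  (repeats 52)
214: 214 → 49 → 37 → 41 → 26 → 13 → 26  (repeats 26)
215: 215 → 62 → 85 → 30 → 45 → 50 → 40 → 25 → 10 → 5 → 25  (repeats 25)
216: 216 → 18 → 8 → 1  (reaches 1)
217: 217 → 19 → 13 → 26 → 13  (repeats 13)
base-8 happy: 216

1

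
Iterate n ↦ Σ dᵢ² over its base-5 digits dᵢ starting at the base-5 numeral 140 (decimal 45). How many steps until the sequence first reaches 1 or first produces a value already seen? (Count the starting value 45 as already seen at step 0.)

3

45 = (1,4,0)_5 → 1² + 4² + 0² = 1 + 16 + 0 = 17
17 = (3,2)_5 → 3² + 2² = 9 + 4 = 13
13 = (2,3)_5 → 2² + 3² = 4 + 9 = 13  — 13 repeats.
That took 3 steps.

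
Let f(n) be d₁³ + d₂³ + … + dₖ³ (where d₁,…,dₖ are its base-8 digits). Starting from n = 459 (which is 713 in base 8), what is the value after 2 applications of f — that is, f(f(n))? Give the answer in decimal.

368

459 = (7,1,3)_8 → 371
371 = (5,6,3)_8 → 368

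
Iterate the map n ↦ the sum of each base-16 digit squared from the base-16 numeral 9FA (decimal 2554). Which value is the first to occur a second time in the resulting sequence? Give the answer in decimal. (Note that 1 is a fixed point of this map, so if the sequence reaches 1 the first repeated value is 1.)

85

2554 = (9,15,10)_16 → 406
406 = (1,9,6)_16 → 118
118 = (7,6)_16 → 85
85 = (5,5)_16 → 50
50 = (3,2)_16 → 13
13 = (13)_16 → 169
169 = (10,9)_16 → 181
181 = (11,5)_16 → 146
146 = (9,2)_16 → 85  — 85 already appeared earlier.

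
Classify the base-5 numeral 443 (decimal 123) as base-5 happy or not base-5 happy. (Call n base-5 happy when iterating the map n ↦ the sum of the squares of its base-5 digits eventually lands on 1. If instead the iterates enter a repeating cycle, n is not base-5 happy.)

123 = (4,4,3)_5 → 41
41 = (1,3,1)_5 → 11
11 = (2,1)_5 → 5
5 = (1,0)_5 → 1  — reached 1.

base-5 happy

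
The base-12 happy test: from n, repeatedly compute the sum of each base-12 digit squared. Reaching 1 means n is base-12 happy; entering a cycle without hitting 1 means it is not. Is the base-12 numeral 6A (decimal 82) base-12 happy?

not base-12 happy

82 = (6,10)_12 → 6² + 10² = 36 + 100 = 136
136 = (11,4)_12 → 11² + 4² = 121 + 16 = 137
137 = (11,5)_12 → 11² + 5² = 121 + 25 = 146
146 = (1,0,2)_12 → 1² + 0² + 2² = 1 + 0 + 4 = 5
5 = (5)_12 → 5² = 25
25 = (2,1)_12 → 2² + 1² = 4 + 1 = 5  — 5 already seen; the sequence cycles without reaching 1.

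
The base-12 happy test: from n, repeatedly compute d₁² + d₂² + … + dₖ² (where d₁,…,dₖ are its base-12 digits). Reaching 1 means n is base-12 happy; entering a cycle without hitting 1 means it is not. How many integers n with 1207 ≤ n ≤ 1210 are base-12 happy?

1

1207: 1207 → 129 → 181 → 11 → 121 → 101 → 89 → 74 → 40 → 25 → 5 → 25  — not base-12 happy
1208: 1208 → 144 → 1  — base-12 happy
1209: 1209 → 161 → 27 → 13 → 2 → 4 → 16 → 17 → 26 → 8 → 64 → 41 → 34 → 104 → 128 → 164 → 66 → 61 → 26  — not base-12 happy
1210: 1210 → 180 → 10 → 100 → 80 → 100  — not base-12 happy
base-12 happy: 1208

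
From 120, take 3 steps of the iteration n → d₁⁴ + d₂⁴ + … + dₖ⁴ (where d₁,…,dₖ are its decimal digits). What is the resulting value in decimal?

120 → 1⁴ + 2⁴ + 0⁴ = 1 + 16 + 0 = 17
17 → 1⁴ + 7⁴ = 1 + 2401 = 2402
2402 → 2⁴ + 4⁴ + 0⁴ + 2⁴ = 16 + 256 + 0 + 16 = 288

288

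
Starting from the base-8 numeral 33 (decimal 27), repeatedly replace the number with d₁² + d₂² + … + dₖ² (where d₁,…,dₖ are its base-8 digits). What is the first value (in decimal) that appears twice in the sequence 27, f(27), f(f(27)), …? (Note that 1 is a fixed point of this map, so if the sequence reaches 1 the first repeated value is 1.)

1

27 = (3,3)_8 → 3² + 3² = 18
18 = (2,2)_8 → 2² + 2² = 8
8 = (1,0)_8 → 1² + 0² = 1  — reached the fixed point 1.
1 → 1, so 1 is the first repeated value.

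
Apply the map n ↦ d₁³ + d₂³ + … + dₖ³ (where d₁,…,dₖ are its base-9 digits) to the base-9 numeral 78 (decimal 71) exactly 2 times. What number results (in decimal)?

127

71 = (7,8)_9 → 7³ + 8³ = 855
855 = (1,1,5,0)_9 → 1³ + 1³ + 5³ + 0³ = 127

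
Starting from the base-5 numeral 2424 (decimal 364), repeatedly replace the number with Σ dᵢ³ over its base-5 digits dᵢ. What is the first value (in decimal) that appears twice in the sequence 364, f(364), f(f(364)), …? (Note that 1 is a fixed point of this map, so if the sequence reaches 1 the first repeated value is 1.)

28

364 = (2,4,2,4)_5 → 2³ + 4³ + 2³ + 4³ = 8 + 64 + 8 + 64 = 144
144 = (1,0,3,4)_5 → 1³ + 0³ + 3³ + 4³ = 1 + 0 + 27 + 64 = 92
92 = (3,3,2)_5 → 3³ + 3³ + 2³ = 27 + 27 + 8 = 62
62 = (2,2,2)_5 → 2³ + 2³ + 2³ = 8 + 8 + 8 = 24
24 = (4,4)_5 → 4³ + 4³ = 64 + 64 = 128
128 = (1,0,0,3)_5 → 1³ + 0³ + 0³ + 3³ = 1 + 0 + 0 + 27 = 28
28 = (1,0,3)_5 → 1³ + 0³ + 3³ = 1 + 0 + 27 = 28  — 28 already appeared earlier.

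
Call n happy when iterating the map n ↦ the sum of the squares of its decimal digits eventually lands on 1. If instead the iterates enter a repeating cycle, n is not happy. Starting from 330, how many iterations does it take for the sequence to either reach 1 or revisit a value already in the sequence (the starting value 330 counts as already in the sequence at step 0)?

12

330 → 18
18 → 65
65 → 61
61 → 37
37 → 58
58 → 89
89 → 145
145 → 42
42 → 20
20 → 4
4 → 16
16 → 37  — 37 repeats.
That took 12 steps.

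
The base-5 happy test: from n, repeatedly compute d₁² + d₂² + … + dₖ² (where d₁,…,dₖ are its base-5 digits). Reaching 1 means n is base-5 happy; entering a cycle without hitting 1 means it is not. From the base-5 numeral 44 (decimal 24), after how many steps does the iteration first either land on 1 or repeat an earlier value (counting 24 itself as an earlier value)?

24 = (4,4)_5 → 4² + 4² = 16 + 16 = 32
32 = (1,1,2)_5 → 1² + 1² + 2² = 1 + 1 + 4 = 6
6 = (1,1)_5 → 1² + 1² = 1 + 1 = 2
2 = (2)_5 → 2² = 4
4 = (4)_5 → 4² = 16
16 = (3,1)_5 → 3² + 1² = 9 + 1 = 10
10 = (2,0)_5 → 2² + 0² = 4 + 0 = 4  — 4 repeats.
That took 7 steps.

7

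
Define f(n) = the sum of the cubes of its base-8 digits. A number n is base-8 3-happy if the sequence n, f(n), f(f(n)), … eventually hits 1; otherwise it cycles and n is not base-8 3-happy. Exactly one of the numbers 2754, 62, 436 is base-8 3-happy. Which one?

2754: 2754 → 160 → 72 → 2 → 8 → 1  — reaches 1 (base-8 3-happy)
62: 62 → 559 → 469 → 476 → 434 → 440 → 559  — repeats 559 (not base-8 3-happy)
436: 436 → 496 → 559 → 469 → 476 → 434 → 440 → 559  — repeats 559 (not base-8 3-happy)

2754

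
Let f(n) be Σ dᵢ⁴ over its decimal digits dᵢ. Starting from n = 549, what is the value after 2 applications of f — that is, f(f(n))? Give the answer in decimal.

2929

549 → 5⁴ + 4⁴ + 9⁴ = 625 + 256 + 6561 = 7442
7442 → 7⁴ + 4⁴ + 4⁴ + 2⁴ = 2401 + 256 + 256 + 16 = 2929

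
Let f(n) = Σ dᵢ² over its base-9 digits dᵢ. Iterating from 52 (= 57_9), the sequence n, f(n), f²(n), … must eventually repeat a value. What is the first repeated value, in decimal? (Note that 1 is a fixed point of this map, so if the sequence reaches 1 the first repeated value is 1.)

74

52 = (5,7)_9 → 74
74 = (8,2)_9 → 68
68 = (7,5)_9 → 74  — 74 already appeared earlier.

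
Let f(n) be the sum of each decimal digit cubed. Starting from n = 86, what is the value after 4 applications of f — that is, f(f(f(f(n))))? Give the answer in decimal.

86 → 728
728 → 863
863 → 755
755 → 593

593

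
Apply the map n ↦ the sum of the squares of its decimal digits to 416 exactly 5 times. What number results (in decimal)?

416 → 4² + 1² + 6² = 16 + 1 + 36 = 53
53 → 5² + 3² = 25 + 9 = 34
34 → 3² + 4² = 9 + 16 = 25
25 → 2² + 5² = 4 + 25 = 29
29 → 2² + 9² = 4 + 81 = 85

85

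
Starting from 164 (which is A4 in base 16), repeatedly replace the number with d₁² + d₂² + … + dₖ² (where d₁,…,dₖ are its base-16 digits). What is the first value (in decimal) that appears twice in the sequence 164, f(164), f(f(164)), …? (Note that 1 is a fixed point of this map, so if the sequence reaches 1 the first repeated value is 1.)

1

164 = (10,4)_16 → 10² + 4² = 116
116 = (7,4)_16 → 7² + 4² = 65
65 = (4,1)_16 → 4² + 1² = 17
17 = (1,1)_16 → 1² + 1² = 2
2 = (2)_16 → 2² = 4
4 = (4)_16 → 4² = 16
16 = (1,0)_16 → 1² + 0² = 1  — reached the fixed point 1.
1 → 1, so 1 is the first repeated value.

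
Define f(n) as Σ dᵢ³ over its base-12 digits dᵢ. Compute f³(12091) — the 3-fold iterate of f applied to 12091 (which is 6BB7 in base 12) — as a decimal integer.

547

12091 = (6,11,11,7)_12 → 6³ + 11³ + 11³ + 7³ = 216 + 1331 + 1331 + 343 = 3221
3221 = (1,10,4,5)_12 → 1³ + 10³ + 4³ + 5³ = 1 + 1000 + 64 + 125 = 1190
1190 = (8,3,2)_12 → 8³ + 3³ + 2³ = 512 + 27 + 8 = 547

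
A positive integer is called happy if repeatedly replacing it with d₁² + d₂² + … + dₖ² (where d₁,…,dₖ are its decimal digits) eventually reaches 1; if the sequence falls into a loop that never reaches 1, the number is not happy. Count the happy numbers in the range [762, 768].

762: 762 → 89 → 145 → 42 → 20 → 4 → 16 → 37 → 58 → 89  — not happy
763: 763 → 94 → 97 → 130 → 10 → 1  — happy
764: 764 → 101 → 2 → 4 → 16 → 37 → 58 → 89 → 145 → 42 → 20 → 4  — not happy
765: 765 → 110 → 2 → 4 → 16 → 37 → 58 → 89 → 145 → 42 → 20 → 4  — not happy
766: 766 → 121 → 6 → 36 → 45 → 41 → 17 → 50 → 25 → 29 → 85 → 89 → 145 → 42 → 20 → 4 → 16 → 37 → 58 → 89  — not happy
767: 767 → 134 → 26 → 40 → 16 → 37 → 58 → 89 → 145 → 42 → 20 → 4 → 16  — not happy
768: 768 → 149 → 98 → 145 → 42 → 20 → 4 → 16 → 37 → 58 → 89 → 145  — not happy
happy: 763

1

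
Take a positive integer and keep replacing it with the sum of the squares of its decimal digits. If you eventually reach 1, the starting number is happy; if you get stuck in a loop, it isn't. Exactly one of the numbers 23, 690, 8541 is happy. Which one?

23

23: 23 → 13 → 10 → 1  — reaches 1 (happy)
690: 690 → 117 → 51 → 26 → 40 → 16 → 37 → 58 → 89 → 145 → 42 → 20 → 4 → 16  — repeats 16 (not happy)
8541: 8541 → 106 → 37 → 58 → 89 → 145 → 42 → 20 → 4 → 16 → 37  — repeats 37 (not happy)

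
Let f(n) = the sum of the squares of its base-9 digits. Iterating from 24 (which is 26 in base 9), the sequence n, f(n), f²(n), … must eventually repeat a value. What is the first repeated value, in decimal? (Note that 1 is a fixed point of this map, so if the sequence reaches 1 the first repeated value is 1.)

24 = (2,6)_9 → 2² + 6² = 40
40 = (4,4)_9 → 4² + 4² = 32
32 = (3,5)_9 → 3² + 5² = 34
34 = (3,7)_9 → 3² + 7² = 58
58 = (6,4)_9 → 6² + 4² = 52
52 = (5,7)_9 → 5² + 7² = 74
74 = (8,2)_9 → 8² + 2² = 68
68 = (7,5)_9 → 7² + 5² = 74  — 74 already appeared earlier.

74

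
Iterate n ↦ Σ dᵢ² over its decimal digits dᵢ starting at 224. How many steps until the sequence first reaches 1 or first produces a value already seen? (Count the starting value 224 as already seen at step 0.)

224 → 2² + 2² + 4² = 4 + 4 + 16 = 24
24 → 2² + 4² = 4 + 16 = 20
20 → 2² + 0² = 4 + 0 = 4
4 → 4² = 16
16 → 1² + 6² = 1 + 36 = 37
37 → 3² + 7² = 9 + 49 = 58
58 → 5² + 8² = 25 + 64 = 89
89 → 8² + 9² = 64 + 81 = 145
145 → 1² + 4² + 5² = 1 + 16 + 25 = 42
42 → 4² + 2² = 16 + 4 = 20  — 20 repeats.
That took 10 steps.

10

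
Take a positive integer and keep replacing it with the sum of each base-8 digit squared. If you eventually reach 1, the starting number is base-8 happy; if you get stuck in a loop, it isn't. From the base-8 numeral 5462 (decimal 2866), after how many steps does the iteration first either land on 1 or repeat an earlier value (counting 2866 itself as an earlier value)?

7

2866 = (5,4,6,2)_8 → 81
81 = (1,2,1)_8 → 6
6 = (6)_8 → 36
36 = (4,4)_8 → 32
32 = (4,0)_8 → 16
16 = (2,0)_8 → 4
4 = (4)_8 → 16  — 16 repeats.
That took 7 steps.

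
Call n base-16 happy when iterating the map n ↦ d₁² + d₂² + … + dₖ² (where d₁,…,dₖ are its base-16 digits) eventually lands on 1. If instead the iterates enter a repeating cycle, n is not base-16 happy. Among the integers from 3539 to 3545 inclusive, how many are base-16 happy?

3

3539: 3539 → 347 → 147 → 90 → 125 → 218 → 269 → 170 → 200 → 208 → 169 → 181 → 146 → 85 → 50 → 13 → 169  (repeats 169)
3540: 3540 → 354 → 41 → 85 → 50 → 13 → 169 → 181 → 146 → 85  (repeats 85)
3541: 3541 → 363 → 158 → 277 → 27 → 122 → 149 → 106 → 136 → 128 → 64 → 16 → 1  (reaches 1)
3542: 3542 → 374 → 86 → 61 → 178 → 125 → 218 → 269 → 170 → 200 → 208 → 169 → 181 → 146 → 85 → 50 → 13 → 169  (repeats 169)
3543: 3543 → 387 → 74 → 116 → 65 → 17 → 2 → 4 → 16 → 1  (reaches 1)
3544: 3544 → 402 → 86 → 61 → 178 → 125 → 218 → 269 → 170 → 200 → 208 → 169 → 181 → 146 → 85 → 50 → 13 → 169  (repeats 169)
3545: 3545 → 419 → 110 → 232 → 260 → 17 → 2 → 4 → 16 → 1  (reaches 1)
base-16 happy: 3541, 3543, 3545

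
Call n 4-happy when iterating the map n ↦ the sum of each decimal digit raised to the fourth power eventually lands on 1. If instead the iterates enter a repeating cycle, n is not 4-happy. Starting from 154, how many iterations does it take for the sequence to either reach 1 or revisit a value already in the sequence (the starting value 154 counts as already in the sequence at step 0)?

3

154 → 1⁴ + 5⁴ + 4⁴ = 1 + 625 + 256 = 882
882 → 8⁴ + 8⁴ + 2⁴ = 4096 + 4096 + 16 = 8208
8208 → 8⁴ + 2⁴ + 0⁴ + 8⁴ = 4096 + 16 + 0 + 4096 = 8208  — 8208 repeats.
That took 3 steps.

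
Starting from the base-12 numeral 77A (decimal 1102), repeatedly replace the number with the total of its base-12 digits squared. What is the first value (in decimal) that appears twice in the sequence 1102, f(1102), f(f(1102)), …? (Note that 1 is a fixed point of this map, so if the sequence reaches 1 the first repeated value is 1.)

41

1102 = (7,7,10)_12 → 7² + 7² + 10² = 49 + 49 + 100 = 198
198 = (1,4,6)_12 → 1² + 4² + 6² = 1 + 16 + 36 = 53
53 = (4,5)_12 → 4² + 5² = 16 + 25 = 41
41 = (3,5)_12 → 3² + 5² = 9 + 25 = 34
34 = (2,10)_12 → 2² + 10² = 4 + 100 = 104
104 = (8,8)_12 → 8² + 8² = 64 + 64 = 128
128 = (10,8)_12 → 10² + 8² = 100 + 64 = 164
164 = (1,1,8)_12 → 1² + 1² + 8² = 1 + 1 + 64 = 66
66 = (5,6)_12 → 5² + 6² = 25 + 36 = 61
61 = (5,1)_12 → 5² + 1² = 25 + 1 = 26
26 = (2,2)_12 → 2² + 2² = 4 + 4 = 8
8 = (8)_12 → 8² = 64
64 = (5,4)_12 → 5² + 4² = 25 + 16 = 41  — 41 already appeared earlier.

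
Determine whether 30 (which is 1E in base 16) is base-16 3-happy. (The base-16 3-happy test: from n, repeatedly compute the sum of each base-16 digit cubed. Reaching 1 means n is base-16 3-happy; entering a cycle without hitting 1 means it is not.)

not base-16 3-happy

30 = (1,14)_16 → 1³ + 14³ = 1 + 2744 = 2745
2745 = (10,11,9)_16 → 10³ + 11³ + 9³ = 1000 + 1331 + 729 = 3060
3060 = (11,15,4)_16 → 11³ + 15³ + 4³ = 1331 + 3375 + 64 = 4770
4770 = (1,2,10,2)_16 → 1³ + 2³ + 10³ + 2³ = 1 + 8 + 1000 + 8 = 1017
1017 = (3,15,9)_16 → 3³ + 15³ + 9³ = 27 + 3375 + 729 = 4131
4131 = (1,0,2,3)_16 → 1³ + 0³ + 2³ + 3³ = 1 + 0 + 8 + 27 = 36
36 = (2,4)_16 → 2³ + 4³ = 8 + 64 = 72
72 = (4,8)_16 → 4³ + 8³ = 64 + 512 = 576
576 = (2,4,0)_16 → 2³ + 4³ + 0³ = 8 + 64 + 0 = 72  — 72 already seen; the sequence cycles without reaching 1.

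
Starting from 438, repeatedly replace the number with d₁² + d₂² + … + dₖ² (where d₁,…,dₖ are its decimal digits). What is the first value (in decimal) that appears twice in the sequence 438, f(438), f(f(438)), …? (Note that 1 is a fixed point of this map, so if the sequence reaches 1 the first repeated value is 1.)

89

438 → 4² + 3² + 8² = 89
89 → 8² + 9² = 145
145 → 1² + 4² + 5² = 42
42 → 4² + 2² = 20
20 → 2² + 0² = 4
4 → 4² = 16
16 → 1² + 6² = 37
37 → 3² + 7² = 58
58 → 5² + 8² = 89  — 89 already appeared earlier.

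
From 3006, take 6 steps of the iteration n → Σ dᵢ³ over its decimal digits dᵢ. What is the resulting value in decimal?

3006 → 243
243 → 99
99 → 1458
1458 → 702
702 → 351
351 → 153

153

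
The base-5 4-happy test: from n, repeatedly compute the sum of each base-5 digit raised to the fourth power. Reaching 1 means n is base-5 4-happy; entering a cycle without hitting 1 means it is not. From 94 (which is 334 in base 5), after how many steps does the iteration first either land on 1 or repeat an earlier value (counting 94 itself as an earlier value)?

94 = (3,3,4)_5 → 3⁴ + 3⁴ + 4⁴ = 418
418 = (3,1,3,3)_5 → 3⁴ + 1⁴ + 3⁴ + 3⁴ = 244
244 = (1,4,3,4)_5 → 1⁴ + 4⁴ + 3⁴ + 4⁴ = 594
594 = (4,3,3,4)_5 → 4⁴ + 3⁴ + 3⁴ + 4⁴ = 674
674 = (1,0,1,4,4)_5 → 1⁴ + 0⁴ + 1⁴ + 4⁴ + 4⁴ = 514
514 = (4,0,2,4)_5 → 4⁴ + 0⁴ + 2⁴ + 4⁴ = 528
528 = (4,1,0,3)_5 → 4⁴ + 1⁴ + 0⁴ + 3⁴ = 338
338 = (2,3,2,3)_5 → 2⁴ + 3⁴ + 2⁴ + 3⁴ = 194
194 = (1,2,3,4)_5 → 1⁴ + 2⁴ + 3⁴ + 4⁴ = 354
354 = (2,4,0,4)_5 → 2⁴ + 4⁴ + 0⁴ + 4⁴ = 528  — 528 repeats.
That took 10 steps.

10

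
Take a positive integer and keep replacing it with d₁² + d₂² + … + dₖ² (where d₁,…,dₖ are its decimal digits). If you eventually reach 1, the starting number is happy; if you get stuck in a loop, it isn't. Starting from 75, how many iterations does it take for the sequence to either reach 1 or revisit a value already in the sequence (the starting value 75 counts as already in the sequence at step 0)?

12

75 → 7² + 5² = 74
74 → 7² + 4² = 65
65 → 6² + 5² = 61
61 → 6² + 1² = 37
37 → 3² + 7² = 58
58 → 5² + 8² = 89
89 → 8² + 9² = 145
145 → 1² + 4² + 5² = 42
42 → 4² + 2² = 20
20 → 2² + 0² = 4
4 → 4² = 16
16 → 1² + 6² = 37  — 37 repeats.
That took 12 steps.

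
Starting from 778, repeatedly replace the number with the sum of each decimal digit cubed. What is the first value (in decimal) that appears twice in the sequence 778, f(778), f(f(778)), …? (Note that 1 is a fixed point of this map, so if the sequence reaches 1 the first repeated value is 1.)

778 → 1198
1198 → 1243
1243 → 100
100 → 1  — reached the fixed point 1.
1 → 1, so 1 is the first repeated value.

1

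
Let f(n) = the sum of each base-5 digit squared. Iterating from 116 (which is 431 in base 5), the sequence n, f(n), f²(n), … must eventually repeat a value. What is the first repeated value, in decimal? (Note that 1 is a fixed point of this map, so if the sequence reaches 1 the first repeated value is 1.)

116 = (4,3,1)_5 → 26
26 = (1,0,1)_5 → 2
2 = (2)_5 → 4
4 = (4)_5 → 16
16 = (3,1)_5 → 10
10 = (2,0)_5 → 4  — 4 already appeared earlier.

4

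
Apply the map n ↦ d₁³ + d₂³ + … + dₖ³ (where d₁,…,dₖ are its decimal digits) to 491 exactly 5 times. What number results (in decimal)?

1073

491 → 4³ + 9³ + 1³ = 64 + 729 + 1 = 794
794 → 7³ + 9³ + 4³ = 343 + 729 + 64 = 1136
1136 → 1³ + 1³ + 3³ + 6³ = 1 + 1 + 27 + 216 = 245
245 → 2³ + 4³ + 5³ = 8 + 64 + 125 = 197
197 → 1³ + 9³ + 7³ = 1 + 729 + 343 = 1073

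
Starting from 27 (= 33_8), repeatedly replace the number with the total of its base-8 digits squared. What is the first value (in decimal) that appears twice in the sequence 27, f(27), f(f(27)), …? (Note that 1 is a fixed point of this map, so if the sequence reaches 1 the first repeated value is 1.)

27 = (3,3)_8 → 18
18 = (2,2)_8 → 8
8 = (1,0)_8 → 1  — reached the fixed point 1.
1 → 1, so 1 is the first repeated value.

1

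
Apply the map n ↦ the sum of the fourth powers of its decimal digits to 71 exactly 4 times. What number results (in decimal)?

8208

71 → 7⁴ + 1⁴ = 2401 + 1 = 2402
2402 → 2⁴ + 4⁴ + 0⁴ + 2⁴ = 16 + 256 + 0 + 16 = 288
288 → 2⁴ + 8⁴ + 8⁴ = 16 + 4096 + 4096 = 8208
8208 → 8⁴ + 2⁴ + 0⁴ + 8⁴ = 4096 + 16 + 0 + 4096 = 8208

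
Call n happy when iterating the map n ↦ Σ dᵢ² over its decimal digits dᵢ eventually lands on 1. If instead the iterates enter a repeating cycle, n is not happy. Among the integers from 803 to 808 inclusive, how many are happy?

1

803: 803 → 73 → 58 → 89 → 145 → 42 → 20 → 4 → 16 → 37 → 58  (repeats 58)
804: 804 → 80 → 64 → 52 → 29 → 85 → 89 → 145 → 42 → 20 → 4 → 16 → 37 → 58 → 89  (repeats 89)
805: 805 → 89 → 145 → 42 → 20 → 4 → 16 → 37 → 58 → 89  (repeats 89)
806: 806 → 100 → 1  (reaches 1)
807: 807 → 113 → 11 → 2 → 4 → 16 → 37 → 58 → 89 → 145 → 42 → 20 → 4  (repeats 4)
808: 808 → 128 → 69 → 117 → 51 → 26 → 40 → 16 → 37 → 58 → 89 → 145 → 42 → 20 → 4 → 16  (repeats 16)
happy: 806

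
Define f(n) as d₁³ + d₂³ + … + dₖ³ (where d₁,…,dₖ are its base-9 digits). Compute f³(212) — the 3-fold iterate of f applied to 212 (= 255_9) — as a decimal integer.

28

212 = (2,5,5)_9 → 2³ + 5³ + 5³ = 8 + 125 + 125 = 258
258 = (3,1,6)_9 → 3³ + 1³ + 6³ = 27 + 1 + 216 = 244
244 = (3,0,1)_9 → 3³ + 0³ + 1³ = 27 + 0 + 1 = 28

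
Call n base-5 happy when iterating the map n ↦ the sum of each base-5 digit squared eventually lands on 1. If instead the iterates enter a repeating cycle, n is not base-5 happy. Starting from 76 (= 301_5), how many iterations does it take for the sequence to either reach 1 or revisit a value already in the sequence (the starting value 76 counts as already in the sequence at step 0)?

4

76 = (3,0,1)_5 → 3² + 0² + 1² = 9 + 0 + 1 = 10
10 = (2,0)_5 → 2² + 0² = 4 + 0 = 4
4 = (4)_5 → 4² = 16
16 = (3,1)_5 → 3² + 1² = 9 + 1 = 10  — 10 repeats.
That took 4 steps.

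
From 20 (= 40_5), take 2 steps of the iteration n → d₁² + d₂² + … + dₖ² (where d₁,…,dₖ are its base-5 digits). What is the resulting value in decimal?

10

20 = (4,0)_5 → 4² + 0² = 16 + 0 = 16
16 = (3,1)_5 → 3² + 1² = 9 + 1 = 10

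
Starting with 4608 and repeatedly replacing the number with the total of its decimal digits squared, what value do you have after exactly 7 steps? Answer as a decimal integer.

4608 → 116
116 → 38
38 → 73
73 → 58
58 → 89
89 → 145
145 → 42

42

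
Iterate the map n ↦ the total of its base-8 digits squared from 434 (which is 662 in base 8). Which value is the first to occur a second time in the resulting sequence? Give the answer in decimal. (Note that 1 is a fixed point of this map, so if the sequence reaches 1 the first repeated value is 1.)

434 = (6,6,2)_8 → 6² + 6² + 2² = 36 + 36 + 4 = 76
76 = (1,1,4)_8 → 1² + 1² + 4² = 1 + 1 + 16 = 18
18 = (2,2)_8 → 2² + 2² = 4 + 4 = 8
8 = (1,0)_8 → 1² + 0² = 1 + 0 = 1  — reached the fixed point 1.
1 → 1, so 1 is the first repeated value.

1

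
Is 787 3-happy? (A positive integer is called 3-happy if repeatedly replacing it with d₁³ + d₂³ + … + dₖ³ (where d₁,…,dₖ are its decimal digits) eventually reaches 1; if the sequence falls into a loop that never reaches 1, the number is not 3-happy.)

3-happy

787 → 7³ + 8³ + 7³ = 343 + 512 + 343 = 1198
1198 → 1³ + 1³ + 9³ + 8³ = 1 + 1 + 729 + 512 = 1243
1243 → 1³ + 2³ + 4³ + 3³ = 1 + 8 + 64 + 27 = 100
100 → 1³ + 0³ + 0³ = 1 + 0 + 0 = 1  — reached 1.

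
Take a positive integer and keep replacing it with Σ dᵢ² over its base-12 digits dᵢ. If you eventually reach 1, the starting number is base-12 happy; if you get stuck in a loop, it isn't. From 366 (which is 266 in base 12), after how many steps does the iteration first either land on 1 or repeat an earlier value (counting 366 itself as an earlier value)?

10

366 = (2,6,6)_12 → 2² + 6² + 6² = 76
76 = (6,4)_12 → 6² + 4² = 52
52 = (4,4)_12 → 4² + 4² = 32
32 = (2,8)_12 → 2² + 8² = 68
68 = (5,8)_12 → 5² + 8² = 89
89 = (7,5)_12 → 7² + 5² = 74
74 = (6,2)_12 → 6² + 2² = 40
40 = (3,4)_12 → 3² + 4² = 25
25 = (2,1)_12 → 2² + 1² = 5
5 = (5)_12 → 5² = 25  — 25 repeats.
That took 10 steps.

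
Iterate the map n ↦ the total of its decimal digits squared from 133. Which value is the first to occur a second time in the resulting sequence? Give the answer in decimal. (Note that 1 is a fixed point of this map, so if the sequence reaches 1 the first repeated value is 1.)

1

133 → 1² + 3² + 3² = 1 + 9 + 9 = 19
19 → 1² + 9² = 1 + 81 = 82
82 → 8² + 2² = 64 + 4 = 68
68 → 6² + 8² = 36 + 64 = 100
100 → 1² + 0² + 0² = 1 + 0 + 0 = 1  — reached the fixed point 1.
1 → 1, so 1 is the first repeated value.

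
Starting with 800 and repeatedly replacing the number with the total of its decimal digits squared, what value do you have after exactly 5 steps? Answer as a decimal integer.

89

800 → 8² + 0² + 0² = 64
64 → 6² + 4² = 52
52 → 5² + 2² = 29
29 → 2² + 9² = 85
85 → 8² + 5² = 89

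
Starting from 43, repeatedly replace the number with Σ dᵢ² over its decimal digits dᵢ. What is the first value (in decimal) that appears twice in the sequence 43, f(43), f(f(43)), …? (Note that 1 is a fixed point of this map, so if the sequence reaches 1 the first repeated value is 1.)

89

43 → 4² + 3² = 25
25 → 2² + 5² = 29
29 → 2² + 9² = 85
85 → 8² + 5² = 89
89 → 8² + 9² = 145
145 → 1² + 4² + 5² = 42
42 → 4² + 2² = 20
20 → 2² + 0² = 4
4 → 4² = 16
16 → 1² + 6² = 37
37 → 3² + 7² = 58
58 → 5² + 8² = 89  — 89 already appeared earlier.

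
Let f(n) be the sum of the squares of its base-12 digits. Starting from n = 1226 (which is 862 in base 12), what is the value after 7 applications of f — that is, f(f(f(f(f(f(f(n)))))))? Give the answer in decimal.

1226 = (8,6,2)_12 → 8² + 6² + 2² = 104
104 = (8,8)_12 → 8² + 8² = 128
128 = (10,8)_12 → 10² + 8² = 164
164 = (1,1,8)_12 → 1² + 1² + 8² = 66
66 = (5,6)_12 → 5² + 6² = 61
61 = (5,1)_12 → 5² + 1² = 26
26 = (2,2)_12 → 2² + 2² = 8

8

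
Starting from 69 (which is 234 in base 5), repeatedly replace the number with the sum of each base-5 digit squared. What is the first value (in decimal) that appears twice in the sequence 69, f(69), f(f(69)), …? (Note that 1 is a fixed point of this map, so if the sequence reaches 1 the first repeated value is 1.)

13

69 = (2,3,4)_5 → 29
29 = (1,0,4)_5 → 17
17 = (3,2)_5 → 13
13 = (2,3)_5 → 13  — 13 already appeared earlier.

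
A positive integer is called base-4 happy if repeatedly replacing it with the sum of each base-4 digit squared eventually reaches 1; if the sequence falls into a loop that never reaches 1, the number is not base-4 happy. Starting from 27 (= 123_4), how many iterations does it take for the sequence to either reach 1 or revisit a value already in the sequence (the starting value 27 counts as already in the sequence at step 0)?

27 = (1,2,3)_4 → 1² + 2² + 3² = 14
14 = (3,2)_4 → 3² + 2² = 13
13 = (3,1)_4 → 3² + 1² = 10
10 = (2,2)_4 → 2² + 2² = 8
8 = (2,0)_4 → 2² + 0² = 4
4 = (1,0)_4 → 1² + 0² = 1  — reached 1.
That took 6 steps.

6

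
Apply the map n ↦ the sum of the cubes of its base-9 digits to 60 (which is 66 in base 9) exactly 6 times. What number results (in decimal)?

638

60 = (6,6)_9 → 6³ + 6³ = 216 + 216 = 432
432 = (5,3,0)_9 → 5³ + 3³ + 0³ = 125 + 27 + 0 = 152
152 = (1,7,8)_9 → 1³ + 7³ + 8³ = 1 + 343 + 512 = 856
856 = (1,1,5,1)_9 → 1³ + 1³ + 5³ + 1³ = 1 + 1 + 125 + 1 = 128
128 = (1,5,2)_9 → 1³ + 5³ + 2³ = 1 + 125 + 8 = 134
134 = (1,5,8)_9 → 1³ + 5³ + 8³ = 1 + 125 + 512 = 638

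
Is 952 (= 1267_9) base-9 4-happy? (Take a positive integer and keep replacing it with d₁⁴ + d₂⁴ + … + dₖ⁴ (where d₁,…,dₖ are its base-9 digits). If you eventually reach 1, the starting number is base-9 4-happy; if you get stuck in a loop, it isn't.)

not base-9 4-happy

952 = (1,2,6,7)_9 → 1⁴ + 2⁴ + 6⁴ + 7⁴ = 3714
3714 = (5,0,7,6)_9 → 5⁴ + 0⁴ + 7⁴ + 6⁴ = 4322
4322 = (5,8,3,2)_9 → 5⁴ + 8⁴ + 3⁴ + 2⁴ = 4818
4818 = (6,5,4,3)_9 → 6⁴ + 5⁴ + 4⁴ + 3⁴ = 2258
2258 = (3,0,7,8)_9 → 3⁴ + 0⁴ + 7⁴ + 8⁴ = 6578
6578 = (1,0,0,1,8)_9 → 1⁴ + 0⁴ + 0⁴ + 1⁴ + 8⁴ = 4098
4098 = (5,5,5,3)_9 → 5⁴ + 5⁴ + 5⁴ + 3⁴ = 1956
1956 = (2,6,1,3)_9 → 2⁴ + 6⁴ + 1⁴ + 3⁴ = 1394
1394 = (1,8,1,8)_9 → 1⁴ + 8⁴ + 1⁴ + 8⁴ = 8194
8194 = (1,2,2,1,4)_9 → 1⁴ + 2⁴ + 2⁴ + 1⁴ + 4⁴ = 290
290 = (3,5,2)_9 → 3⁴ + 5⁴ + 2⁴ = 722
722 = (8,8,2)_9 → 8⁴ + 8⁴ + 2⁴ = 8208
8208 = (1,2,2,3,0)_9 → 1⁴ + 2⁴ + 2⁴ + 3⁴ + 0⁴ = 114
114 = (1,3,6)_9 → 1⁴ + 3⁴ + 6⁴ = 1378
1378 = (1,8,0,1)_9 → 1⁴ + 8⁴ + 0⁴ + 1⁴ = 4098  — 4098 already seen; the sequence cycles without reaching 1.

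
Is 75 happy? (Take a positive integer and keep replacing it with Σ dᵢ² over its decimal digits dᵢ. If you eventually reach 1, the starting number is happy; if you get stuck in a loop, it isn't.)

not happy

75 → 7² + 5² = 74
74 → 7² + 4² = 65
65 → 6² + 5² = 61
61 → 6² + 1² = 37
37 → 3² + 7² = 58
58 → 5² + 8² = 89
89 → 8² + 9² = 145
145 → 1² + 4² + 5² = 42
42 → 4² + 2² = 20
20 → 2² + 0² = 4
4 → 4² = 16
16 → 1² + 6² = 37  — 37 already seen; the sequence cycles without reaching 1.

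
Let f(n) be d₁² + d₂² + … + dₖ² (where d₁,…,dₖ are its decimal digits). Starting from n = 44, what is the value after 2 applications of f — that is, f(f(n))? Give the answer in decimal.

44 → 4² + 4² = 32
32 → 3² + 2² = 13

13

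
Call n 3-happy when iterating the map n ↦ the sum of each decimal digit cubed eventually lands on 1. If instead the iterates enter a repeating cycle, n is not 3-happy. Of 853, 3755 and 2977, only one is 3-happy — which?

853: 853 → 664 → 496 → 1009 → 730 → 370 → 370  — repeats 370 (not 3-happy)
3755: 3755 → 620 → 224 → 80 → 512 → 134 → 92 → 737 → 713 → 371 → 371  — repeats 371 (not 3-happy)
2977: 2977 → 1423 → 100 → 1  — reaches 1 (3-happy)

2977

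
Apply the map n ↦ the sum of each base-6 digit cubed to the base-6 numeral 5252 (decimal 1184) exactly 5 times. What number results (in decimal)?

36

1184 = (5,2,5,2)_6 → 5³ + 2³ + 5³ + 2³ = 125 + 8 + 125 + 8 = 266
266 = (1,1,2,2)_6 → 1³ + 1³ + 2³ + 2³ = 1 + 1 + 8 + 8 = 18
18 = (3,0)_6 → 3³ + 0³ = 27 + 0 = 27
27 = (4,3)_6 → 4³ + 3³ = 64 + 27 = 91
91 = (2,3,1)_6 → 2³ + 3³ + 1³ = 8 + 27 + 1 = 36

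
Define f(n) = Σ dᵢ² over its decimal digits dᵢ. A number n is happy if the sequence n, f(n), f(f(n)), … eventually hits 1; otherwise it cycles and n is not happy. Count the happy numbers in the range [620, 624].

620: 620 → 40 → 16 → 37 → 58 → 89 → 145 → 42 → 20 → 4 → 16  — not happy
621: 621 → 41 → 17 → 50 → 25 → 29 → 85 → 89 → 145 → 42 → 20 → 4 → 16 → 37 → 58 → 89  — not happy
622: 622 → 44 → 32 → 13 → 10 → 1  — happy
623: 623 → 49 → 97 → 130 → 10 → 1  — happy
624: 624 → 56 → 61 → 37 → 58 → 89 → 145 → 42 → 20 → 4 → 16 → 37  — not happy
happy: 622, 623

2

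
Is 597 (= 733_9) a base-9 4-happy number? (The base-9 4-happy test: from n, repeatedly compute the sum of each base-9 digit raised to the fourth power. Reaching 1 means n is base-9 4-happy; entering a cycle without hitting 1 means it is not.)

597 = (7,3,3)_9 → 2563
2563 = (3,4,5,7)_9 → 3363
3363 = (4,5,4,6)_9 → 2433
2433 = (3,3,0,3)_9 → 243
243 = (3,0,0)_9 → 81
81 = (1,0,0)_9 → 1  — reached 1.

base-9 4-happy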